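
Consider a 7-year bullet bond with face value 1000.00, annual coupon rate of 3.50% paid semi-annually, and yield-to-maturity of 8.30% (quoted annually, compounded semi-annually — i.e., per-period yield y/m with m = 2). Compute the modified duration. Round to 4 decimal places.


Answer: Modified duration = 5.8814

Derivation:
Coupon per period c = face * coupon_rate / m = 17.500000
Periods per year m = 2; per-period yield y/m = 0.041500
Number of cashflows N = 14
Cashflows (t years, CF_t, discount factor 1/(1+y/m)^(m*t), PV):
  t = 0.5000: CF_t = 17.500000, DF = 0.960154, PV = 16.802688
  t = 1.0000: CF_t = 17.500000, DF = 0.921895, PV = 16.133162
  t = 1.5000: CF_t = 17.500000, DF = 0.885161, PV = 15.490314
  t = 2.0000: CF_t = 17.500000, DF = 0.849890, PV = 14.873081
  t = 2.5000: CF_t = 17.500000, DF = 0.816025, PV = 14.280443
  t = 3.0000: CF_t = 17.500000, DF = 0.783510, PV = 13.711419
  t = 3.5000: CF_t = 17.500000, DF = 0.752290, PV = 13.165069
  t = 4.0000: CF_t = 17.500000, DF = 0.722314, PV = 12.640488
  t = 4.5000: CF_t = 17.500000, DF = 0.693532, PV = 12.136811
  t = 5.0000: CF_t = 17.500000, DF = 0.665897, PV = 11.653203
  t = 5.5000: CF_t = 17.500000, DF = 0.639364, PV = 11.188865
  t = 6.0000: CF_t = 17.500000, DF = 0.613887, PV = 10.743029
  t = 6.5000: CF_t = 17.500000, DF = 0.589426, PV = 10.314958
  t = 7.0000: CF_t = 1017.500000, DF = 0.565940, PV = 575.843644
Price P = sum_t PV_t = 748.977176
First compute Macaulay numerator sum_t t * PV_t:
  t * PV_t at t = 0.5000: 8.401344
  t * PV_t at t = 1.0000: 16.133162
  t * PV_t at t = 1.5000: 23.235471
  t * PV_t at t = 2.0000: 29.746163
  t * PV_t at t = 2.5000: 35.701107
  t * PV_t at t = 3.0000: 41.134257
  t * PV_t at t = 3.5000: 46.077740
  t * PV_t at t = 4.0000: 50.561954
  t * PV_t at t = 4.5000: 54.615648
  t * PV_t at t = 5.0000: 58.266014
  t * PV_t at t = 5.5000: 61.538757
  t * PV_t at t = 6.0000: 64.458175
  t * PV_t at t = 6.5000: 67.047230
  t * PV_t at t = 7.0000: 4030.905511
Macaulay duration D = 4587.822535 / 748.977176 = 6.125450
Modified duration = D / (1 + y/m) = 6.125450 / (1 + 0.041500) = 5.881373


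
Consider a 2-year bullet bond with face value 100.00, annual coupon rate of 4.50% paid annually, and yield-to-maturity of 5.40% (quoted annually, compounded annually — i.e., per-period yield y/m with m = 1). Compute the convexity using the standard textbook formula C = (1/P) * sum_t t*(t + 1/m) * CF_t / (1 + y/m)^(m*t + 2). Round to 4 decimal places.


Coupon per period c = face * coupon_rate / m = 4.500000
Periods per year m = 1; per-period yield y/m = 0.054000
Number of cashflows N = 2
Cashflows (t years, CF_t, discount factor 1/(1+y/m)^(m*t), PV):
  t = 1.0000: CF_t = 4.500000, DF = 0.948767, PV = 4.269450
  t = 2.0000: CF_t = 104.500000, DF = 0.900158, PV = 94.066518
Price P = sum_t PV_t = 98.335968
Convexity numerator sum_t t*(t + 1/m) * CF_t / (1+y/m)^(m*t + 2):
  t = 1.0000: term = 7.686359
  t = 2.0000: term = 508.048411
Convexity = (1/P) * sum = 515.734770 / 98.335968 = 5.244620

Answer: Convexity = 5.2446


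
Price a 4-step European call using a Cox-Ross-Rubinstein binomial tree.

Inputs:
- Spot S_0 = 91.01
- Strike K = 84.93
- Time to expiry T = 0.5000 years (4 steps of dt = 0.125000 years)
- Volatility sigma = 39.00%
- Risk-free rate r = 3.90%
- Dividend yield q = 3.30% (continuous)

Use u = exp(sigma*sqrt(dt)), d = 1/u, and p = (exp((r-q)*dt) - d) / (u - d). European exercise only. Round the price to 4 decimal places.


Answer: Price = V(0,0) = 13.1564

Derivation:
dt = T/N = 0.125000
u = exp(sigma*sqrt(dt)) = 1.147844; d = 1/u = 0.871198
p = (exp((r-q)*dt) - d) / (u - d) = 0.468295
Discount per step: exp(-r*dt) = 0.995137
Stock lattice S(k, i) with i counting down-moves:
  k=0: S(0,0) = 91.0100
  k=1: S(1,0) = 104.4653; S(1,1) = 79.2877
  k=2: S(2,0) = 119.9099; S(2,1) = 91.0100; S(2,2) = 69.0753
  k=3: S(3,0) = 137.6380; S(3,1) = 104.4653; S(3,2) = 79.2877; S(3,3) = 60.1783
  k=4: S(4,0) = 157.9870; S(4,1) = 119.9099; S(4,2) = 91.0100; S(4,3) = 69.0753; S(4,4) = 52.4272
Terminal payoffs V(N, i) = max(S_T - K, 0):
  V(4,0) = 73.056989; V(4,1) = 34.979949; V(4,2) = 6.080000; V(4,3) = 0.000000; V(4,4) = 0.000000
Backward induction: V(k, i) = exp(-r*dt) * [p * V(k+1, i) + (1-p) * V(k+1, i+1)].
  V(3,0) = exp(-r*dt) * [p*73.056989 + (1-p)*34.979949] = 52.554412
  V(3,1) = exp(-r*dt) * [p*34.979949 + (1-p)*6.080000] = 19.518321
  V(3,2) = exp(-r*dt) * [p*6.080000 + (1-p)*0.000000] = 2.833388
  V(3,3) = exp(-r*dt) * [p*0.000000 + (1-p)*0.000000] = 0.000000
  V(2,0) = exp(-r*dt) * [p*52.554412 + (1-p)*19.518321] = 34.818805
  V(2,1) = exp(-r*dt) * [p*19.518321 + (1-p)*2.833388] = 10.595083
  V(2,2) = exp(-r*dt) * [p*2.833388 + (1-p)*0.000000] = 1.320409
  V(1,0) = exp(-r*dt) * [p*34.818805 + (1-p)*10.595083] = 21.832242
  V(1,1) = exp(-r*dt) * [p*10.595083 + (1-p)*1.320409] = 5.636150
  V(0,0) = exp(-r*dt) * [p*21.832242 + (1-p)*5.636150] = 13.156407


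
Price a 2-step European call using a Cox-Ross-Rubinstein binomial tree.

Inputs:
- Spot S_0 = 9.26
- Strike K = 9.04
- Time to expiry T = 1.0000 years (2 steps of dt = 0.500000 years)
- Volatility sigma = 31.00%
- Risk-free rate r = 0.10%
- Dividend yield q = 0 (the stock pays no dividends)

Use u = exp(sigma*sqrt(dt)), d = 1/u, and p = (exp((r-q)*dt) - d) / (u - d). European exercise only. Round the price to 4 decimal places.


Answer: Price = V(0,0) = 1.1675

Derivation:
dt = T/N = 0.500000
u = exp(sigma*sqrt(dt)) = 1.245084; d = 1/u = 0.803159
p = (exp((r-q)*dt) - d) / (u - d) = 0.446549
Discount per step: exp(-r*dt) = 0.999500
Stock lattice S(k, i) with i counting down-moves:
  k=0: S(0,0) = 9.2600
  k=1: S(1,0) = 11.5295; S(1,1) = 7.4372
  k=2: S(2,0) = 14.3552; S(2,1) = 9.2600; S(2,2) = 5.9733
Terminal payoffs V(N, i) = max(S_T - K, 0):
  V(2,0) = 5.315171; V(2,1) = 0.220000; V(2,2) = 0.000000
Backward induction: V(k, i) = exp(-r*dt) * [p * V(k+1, i) + (1-p) * V(k+1, i+1)].
  V(1,0) = exp(-r*dt) * [p*5.315171 + (1-p)*0.220000] = 2.493998
  V(1,1) = exp(-r*dt) * [p*0.220000 + (1-p)*0.000000] = 0.098192
  V(0,0) = exp(-r*dt) * [p*2.493998 + (1-p)*0.098192] = 1.167453


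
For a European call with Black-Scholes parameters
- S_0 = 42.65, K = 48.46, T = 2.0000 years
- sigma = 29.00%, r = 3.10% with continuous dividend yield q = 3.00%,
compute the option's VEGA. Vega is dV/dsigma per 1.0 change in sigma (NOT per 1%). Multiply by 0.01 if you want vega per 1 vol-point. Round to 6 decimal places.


d1 = -0.1014611463; d2 = -0.5115830794
phi(d1) = 0.3968941275; exp(-qT) = 0.9417645336; exp(-rT) = 0.9398828868
Vega = S * exp(-qT) * phi(d1) * sqrt(T) = 42.6500 * 0.9417645336 * 0.3968941275 * 1.4142135624 = 22.545041

Answer: Vega = 22.545041


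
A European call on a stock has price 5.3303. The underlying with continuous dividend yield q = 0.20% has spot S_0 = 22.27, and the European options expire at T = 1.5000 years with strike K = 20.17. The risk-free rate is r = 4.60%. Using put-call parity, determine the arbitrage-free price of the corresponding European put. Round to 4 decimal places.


Answer: Put price = 1.9522

Derivation:
Put-call parity: C - P = S_0 * exp(-qT) - K * exp(-rT).
S_0 * exp(-qT) = 22.2700 * 0.99700450 = 22.20329011
K * exp(-rT) = 20.1700 * 0.93332668 = 18.82519914
P = C - S*exp(-qT) + K*exp(-rT)
P = 5.3303 - 22.20329011 + 18.82519914 = 1.9522


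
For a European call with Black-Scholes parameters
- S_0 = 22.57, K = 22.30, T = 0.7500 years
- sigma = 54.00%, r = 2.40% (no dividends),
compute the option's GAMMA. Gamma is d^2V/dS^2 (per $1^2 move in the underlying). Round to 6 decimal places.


d1 = 0.2980515432; d2 = -0.1696021748
phi(d1) = 0.3816100915; exp(-qT) = 1.0000000000; exp(-rT) = 0.9821610324
Gamma = exp(-qT) * phi(d1) / (S * sigma * sqrt(T)) = 1.0000000000 * 0.3816100915 / (22.5700 * 0.5400 * 0.8660254038) = 0.036155

Answer: Gamma = 0.036155


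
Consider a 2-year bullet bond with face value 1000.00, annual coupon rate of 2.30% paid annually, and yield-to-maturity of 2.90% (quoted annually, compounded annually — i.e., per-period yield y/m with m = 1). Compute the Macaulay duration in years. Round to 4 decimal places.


Coupon per period c = face * coupon_rate / m = 23.000000
Periods per year m = 1; per-period yield y/m = 0.029000
Number of cashflows N = 2
Cashflows (t years, CF_t, discount factor 1/(1+y/m)^(m*t), PV):
  t = 1.0000: CF_t = 23.000000, DF = 0.971817, PV = 22.351798
  t = 2.0000: CF_t = 1023.000000, DF = 0.944429, PV = 966.150725
Price P = sum_t PV_t = 988.502523
Macaulay numerator sum_t t * PV_t:
  t * PV_t at t = 1.0000: 22.351798
  t * PV_t at t = 2.0000: 1932.301450
Macaulay duration D = (sum_t t * PV_t) / P = 1954.653248 / 988.502523 = 1.977388

Answer: Macaulay duration = 1.9774 years


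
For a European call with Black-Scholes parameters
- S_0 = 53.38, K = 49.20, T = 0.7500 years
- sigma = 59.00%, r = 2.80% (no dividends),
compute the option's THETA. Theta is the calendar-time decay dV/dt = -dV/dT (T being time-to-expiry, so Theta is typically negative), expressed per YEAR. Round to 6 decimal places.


Answer: Theta = -7.182256

Derivation:
d1 = 0.4561654663; d2 = -0.0547895219
phi(d1) = 0.3595212479; exp(-qT) = 1.0000000000; exp(-rT) = 0.9792189646
Theta = -S*exp(-qT)*phi(d1)*sigma/(2*sqrt(T)) - r*K*exp(-rT)*N(d2) + q*S*exp(-qT)*N(d1)
N(d1) = 0.6758645018; N(d2) = 0.4781530741; sqrt(T) = 0.8660254038
Term 1 = -53.3800 * 1.0000000000 * 0.3595212479 * 0.5900 / (2 * 0.8660254038) = -6.5372413072
Term 2 = -0.0280 * 49.2000 * 0.9792189646 * 0.4781530741 = -0.6450151305
Term 3 = 0 (no dividend yield, q = 0)
Theta = -6.5372413072 + (-0.6450151305) + (0.0000000000) = -7.182256


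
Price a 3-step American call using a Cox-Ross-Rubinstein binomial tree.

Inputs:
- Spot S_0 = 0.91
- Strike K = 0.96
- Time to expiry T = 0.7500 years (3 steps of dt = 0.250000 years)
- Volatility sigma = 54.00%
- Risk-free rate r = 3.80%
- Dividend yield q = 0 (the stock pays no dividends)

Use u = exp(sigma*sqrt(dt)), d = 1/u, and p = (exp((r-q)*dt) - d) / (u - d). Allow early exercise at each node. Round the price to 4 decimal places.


Answer: Price = V(0,0) = 0.1718

Derivation:
dt = T/N = 0.250000
u = exp(sigma*sqrt(dt)) = 1.309964; d = 1/u = 0.763379
p = (exp((r-q)*dt) - d) / (u - d) = 0.450371
Discount per step: exp(-r*dt) = 0.990545
Stock lattice S(k, i) with i counting down-moves:
  k=0: S(0,0) = 0.9100
  k=1: S(1,0) = 1.1921; S(1,1) = 0.6947
  k=2: S(2,0) = 1.5616; S(2,1) = 0.9100; S(2,2) = 0.5303
  k=3: S(3,0) = 2.0456; S(3,1) = 1.1921; S(3,2) = 0.6947; S(3,3) = 0.4048
Terminal payoffs V(N, i) = max(S_T - K, 0):
  V(3,0) = 1.085596; V(3,1) = 0.232068; V(3,2) = 0.000000; V(3,3) = 0.000000
Backward induction: V(k, i) = exp(-r*dt) * [p * V(k+1, i) + (1-p) * V(k+1, i+1)]; then take max(V_cont, immediate exercise) for American.
  V(2,0) = exp(-r*dt) * [p*1.085596 + (1-p)*0.232068] = 0.610643; exercise = 0.601566; V(2,0) = max -> 0.610643
  V(2,1) = exp(-r*dt) * [p*0.232068 + (1-p)*0.000000] = 0.103528; exercise = 0.000000; V(2,1) = max -> 0.103528
  V(2,2) = exp(-r*dt) * [p*0.000000 + (1-p)*0.000000] = 0.000000; exercise = 0.000000; V(2,2) = max -> 0.000000
  V(1,0) = exp(-r*dt) * [p*0.610643 + (1-p)*0.103528] = 0.328780; exercise = 0.232068; V(1,0) = max -> 0.328780
  V(1,1) = exp(-r*dt) * [p*0.103528 + (1-p)*0.000000] = 0.046185; exercise = 0.000000; V(1,1) = max -> 0.046185
  V(0,0) = exp(-r*dt) * [p*0.328780 + (1-p)*0.046185] = 0.171817; exercise = 0.000000; V(0,0) = max -> 0.171817


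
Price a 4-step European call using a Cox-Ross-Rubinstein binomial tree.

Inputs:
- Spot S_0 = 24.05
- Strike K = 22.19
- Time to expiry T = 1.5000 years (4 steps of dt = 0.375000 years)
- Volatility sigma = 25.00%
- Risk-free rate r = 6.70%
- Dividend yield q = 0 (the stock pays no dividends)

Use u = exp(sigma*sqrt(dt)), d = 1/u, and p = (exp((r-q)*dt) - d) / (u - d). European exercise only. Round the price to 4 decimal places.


dt = T/N = 0.375000
u = exp(sigma*sqrt(dt)) = 1.165433; d = 1/u = 0.858050
p = (exp((r-q)*dt) - d) / (u - d) = 0.544575
Discount per step: exp(-r*dt) = 0.975188
Stock lattice S(k, i) with i counting down-moves:
  k=0: S(0,0) = 24.0500
  k=1: S(1,0) = 28.0287; S(1,1) = 20.6361
  k=2: S(2,0) = 32.6656; S(2,1) = 24.0500; S(2,2) = 17.7068
  k=3: S(3,0) = 38.0695; S(3,1) = 28.0287; S(3,2) = 20.6361; S(3,3) = 15.1933
  k=4: S(4,0) = 44.3675; S(4,1) = 32.6656; S(4,2) = 24.0500; S(4,3) = 17.7068; S(4,4) = 13.0366
Terminal payoffs V(N, i) = max(S_T - K, 0):
  V(4,0) = 22.177509; V(4,1) = 10.475557; V(4,2) = 1.860000; V(4,3) = 0.000000; V(4,4) = 0.000000
Backward induction: V(k, i) = exp(-r*dt) * [p * V(k+1, i) + (1-p) * V(k+1, i+1)].
  V(3,0) = exp(-r*dt) * [p*22.177509 + (1-p)*10.475557] = 16.430112
  V(3,1) = exp(-r*dt) * [p*10.475557 + (1-p)*1.860000] = 6.389253
  V(3,2) = exp(-r*dt) * [p*1.860000 + (1-p)*0.000000] = 0.987777
  V(3,3) = exp(-r*dt) * [p*0.000000 + (1-p)*0.000000] = 0.000000
  V(2,0) = exp(-r*dt) * [p*16.430112 + (1-p)*6.389253] = 11.563052
  V(2,1) = exp(-r*dt) * [p*6.389253 + (1-p)*0.987777] = 3.831793
  V(2,2) = exp(-r*dt) * [p*0.987777 + (1-p)*0.000000] = 0.524572
  V(1,0) = exp(-r*dt) * [p*11.563052 + (1-p)*3.831793] = 7.842505
  V(1,1) = exp(-r*dt) * [p*3.831793 + (1-p)*0.524572] = 2.267899
  V(0,0) = exp(-r*dt) * [p*7.842505 + (1-p)*2.267899] = 5.172095

Answer: Price = V(0,0) = 5.1721


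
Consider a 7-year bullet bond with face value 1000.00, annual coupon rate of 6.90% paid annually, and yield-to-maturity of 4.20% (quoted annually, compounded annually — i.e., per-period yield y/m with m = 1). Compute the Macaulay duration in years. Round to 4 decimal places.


Answer: Macaulay duration = 5.8794 years

Derivation:
Coupon per period c = face * coupon_rate / m = 69.000000
Periods per year m = 1; per-period yield y/m = 0.042000
Number of cashflows N = 7
Cashflows (t years, CF_t, discount factor 1/(1+y/m)^(m*t), PV):
  t = 1.0000: CF_t = 69.000000, DF = 0.959693, PV = 66.218810
  t = 2.0000: CF_t = 69.000000, DF = 0.921010, PV = 63.549722
  t = 3.0000: CF_t = 69.000000, DF = 0.883887, PV = 60.988217
  t = 4.0000: CF_t = 69.000000, DF = 0.848260, PV = 58.529958
  t = 5.0000: CF_t = 69.000000, DF = 0.814069, PV = 56.170785
  t = 6.0000: CF_t = 69.000000, DF = 0.781257, PV = 53.906704
  t = 7.0000: CF_t = 1069.000000, DF = 0.749766, PV = 801.500269
Price P = sum_t PV_t = 1160.864465
Macaulay numerator sum_t t * PV_t:
  t * PV_t at t = 1.0000: 66.218810
  t * PV_t at t = 2.0000: 127.099443
  t * PV_t at t = 3.0000: 182.964650
  t * PV_t at t = 4.0000: 234.119833
  t * PV_t at t = 5.0000: 280.853927
  t * PV_t at t = 6.0000: 323.440223
  t * PV_t at t = 7.0000: 5610.501883
Macaulay duration D = (sum_t t * PV_t) / P = 6825.198769 / 1160.864465 = 5.879411


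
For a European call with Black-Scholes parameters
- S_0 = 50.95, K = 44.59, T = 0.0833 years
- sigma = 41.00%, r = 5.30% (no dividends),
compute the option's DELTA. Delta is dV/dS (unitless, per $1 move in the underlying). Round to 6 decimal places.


Answer: Delta = 0.889383

Derivation:
d1 = 1.2232534054; d2 = 1.1049202740
phi(d1) = 0.1887913239; exp(-qT) = 1.0000000000; exp(-rT) = 0.9955948313
N(d1) = 0.8893830000
Delta = exp(-qT) * N(d1) = 1.0000000000 * 0.8893830000 = 0.889383


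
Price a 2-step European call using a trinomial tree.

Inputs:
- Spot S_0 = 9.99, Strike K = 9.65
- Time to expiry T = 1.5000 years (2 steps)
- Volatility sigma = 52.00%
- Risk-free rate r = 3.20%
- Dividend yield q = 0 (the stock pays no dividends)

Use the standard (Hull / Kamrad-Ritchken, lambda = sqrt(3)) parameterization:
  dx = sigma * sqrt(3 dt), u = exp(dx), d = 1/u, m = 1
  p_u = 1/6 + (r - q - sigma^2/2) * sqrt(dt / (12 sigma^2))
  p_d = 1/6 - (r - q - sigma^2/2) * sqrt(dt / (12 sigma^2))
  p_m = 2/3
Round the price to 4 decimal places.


dt = T/N = 0.750000; dx = sigma*sqrt(3*dt) = 0.780000
u = exp(dx) = 2.181472; d = 1/u = 0.458406
p_u = 0.117051, p_m = 0.666667, p_d = 0.216282
Discount per step: exp(-r*dt) = 0.976286
Stock lattice S(k, j) with j the centered position index:
  k=0: S(0,+0) = 9.9900
  k=1: S(1,-1) = 4.5795; S(1,+0) = 9.9900; S(1,+1) = 21.7929
  k=2: S(2,-2) = 2.0993; S(2,-1) = 4.5795; S(2,+0) = 9.9900; S(2,+1) = 21.7929; S(2,+2) = 47.5406
Terminal payoffs V(N, j) = max(S_T - K, 0):
  V(2,-2) = 0.000000; V(2,-1) = 0.000000; V(2,+0) = 0.340000; V(2,+1) = 12.142908; V(2,+2) = 37.890624
Backward induction: V(k, j) = exp(-r*dt) * [p_u * V(k+1, j+1) + p_m * V(k+1, j) + p_d * V(k+1, j-1)]
  V(1,-1) = exp(-r*dt) * [p_u*0.340000 + p_m*0.000000 + p_d*0.000000] = 0.038854
  V(1,+0) = exp(-r*dt) * [p_u*12.142908 + p_m*0.340000 + p_d*0.000000] = 1.608928
  V(1,+1) = exp(-r*dt) * [p_u*37.890624 + p_m*12.142908 + p_d*0.340000] = 12.305060
  V(0,+0) = exp(-r*dt) * [p_u*12.305060 + p_m*1.608928 + p_d*0.038854] = 2.461553

Answer: Price = V(0,0) = 2.4616


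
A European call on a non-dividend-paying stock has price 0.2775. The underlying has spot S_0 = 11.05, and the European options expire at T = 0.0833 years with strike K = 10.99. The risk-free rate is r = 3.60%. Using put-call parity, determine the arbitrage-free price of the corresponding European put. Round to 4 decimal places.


Put-call parity: C - P = S_0 * exp(-qT) - K * exp(-rT).
S_0 * exp(-qT) = 11.0500 * 1.00000000 = 11.05000000
K * exp(-rT) = 10.9900 * 0.99700569 = 10.95709255
P = C - S*exp(-qT) + K*exp(-rT)
P = 0.2775 - 11.05000000 + 10.95709255 = 0.1846

Answer: Put price = 0.1846


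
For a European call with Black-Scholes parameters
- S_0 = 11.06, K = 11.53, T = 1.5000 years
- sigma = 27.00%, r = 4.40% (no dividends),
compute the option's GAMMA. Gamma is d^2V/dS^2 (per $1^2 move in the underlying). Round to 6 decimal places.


Answer: Gamma = 0.106007

Derivation:
d1 = 0.2390752243; d2 = -0.0916058910
phi(d1) = 0.3877024889; exp(-qT) = 1.0000000000; exp(-rT) = 0.9361308643
Gamma = exp(-qT) * phi(d1) / (S * sigma * sqrt(T)) = 1.0000000000 * 0.3877024889 / (11.0600 * 0.2700 * 1.2247448714) = 0.106007


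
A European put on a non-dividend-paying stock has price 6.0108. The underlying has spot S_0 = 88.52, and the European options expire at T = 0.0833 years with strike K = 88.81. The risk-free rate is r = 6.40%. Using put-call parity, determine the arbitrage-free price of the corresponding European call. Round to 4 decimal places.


Put-call parity: C - P = S_0 * exp(-qT) - K * exp(-rT).
S_0 * exp(-qT) = 88.5200 * 1.00000000 = 88.52000000
K * exp(-rT) = 88.8100 * 0.99468299 = 88.33779595
C = P + S*exp(-qT) - K*exp(-rT)
C = 6.0108 + 88.52000000 - 88.33779595 = 6.1930

Answer: Call price = 6.1930


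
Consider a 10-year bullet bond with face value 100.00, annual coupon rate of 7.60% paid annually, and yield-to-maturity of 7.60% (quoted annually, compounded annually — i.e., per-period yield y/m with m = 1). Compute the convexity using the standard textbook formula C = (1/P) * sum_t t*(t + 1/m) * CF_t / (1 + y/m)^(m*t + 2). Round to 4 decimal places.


Coupon per period c = face * coupon_rate / m = 7.600000
Periods per year m = 1; per-period yield y/m = 0.076000
Number of cashflows N = 10
Cashflows (t years, CF_t, discount factor 1/(1+y/m)^(m*t), PV):
  t = 1.0000: CF_t = 7.600000, DF = 0.929368, PV = 7.063197
  t = 2.0000: CF_t = 7.600000, DF = 0.863725, PV = 6.564310
  t = 3.0000: CF_t = 7.600000, DF = 0.802718, PV = 6.100659
  t = 4.0000: CF_t = 7.600000, DF = 0.746021, PV = 5.669758
  t = 5.0000: CF_t = 7.600000, DF = 0.693328, PV = 5.269292
  t = 6.0000: CF_t = 7.600000, DF = 0.644357, PV = 4.897111
  t = 7.0000: CF_t = 7.600000, DF = 0.598845, PV = 4.551219
  t = 8.0000: CF_t = 7.600000, DF = 0.556547, PV = 4.229757
  t = 9.0000: CF_t = 7.600000, DF = 0.517237, PV = 3.931001
  t = 10.0000: CF_t = 107.600000, DF = 0.480704, PV = 51.723697
Price P = sum_t PV_t = 100.000000
Convexity numerator sum_t t*(t + 1/m) * CF_t / (1+y/m)^(m*t + 2):
  t = 1.0000: term = 12.201319
  t = 2.0000: term = 34.018547
  t = 3.0000: term = 63.231500
  t = 4.0000: term = 97.942224
  t = 5.0000: term = 136.536557
  t = 6.0000: term = 177.649796
  t = 7.0000: term = 220.136054
  t = 8.0000: term = 263.040957
  t = 9.0000: term = 305.577320
  t = 10.0000: term = 4914.255139
Convexity = (1/P) * sum = 6224.589411 / 100.000000 = 62.245894

Answer: Convexity = 62.2459


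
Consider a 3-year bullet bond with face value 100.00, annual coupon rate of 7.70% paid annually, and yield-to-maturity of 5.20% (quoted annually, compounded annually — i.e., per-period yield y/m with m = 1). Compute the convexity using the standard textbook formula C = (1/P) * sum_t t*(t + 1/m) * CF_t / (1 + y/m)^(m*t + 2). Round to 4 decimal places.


Answer: Convexity = 9.8704

Derivation:
Coupon per period c = face * coupon_rate / m = 7.700000
Periods per year m = 1; per-period yield y/m = 0.052000
Number of cashflows N = 3
Cashflows (t years, CF_t, discount factor 1/(1+y/m)^(m*t), PV):
  t = 1.0000: CF_t = 7.700000, DF = 0.950570, PV = 7.319392
  t = 2.0000: CF_t = 7.700000, DF = 0.903584, PV = 6.957597
  t = 3.0000: CF_t = 107.700000, DF = 0.858920, PV = 92.505698
Price P = sum_t PV_t = 106.782686
Convexity numerator sum_t t*(t + 1/m) * CF_t / (1+y/m)^(m*t + 2):
  t = 1.0000: term = 13.227370
  t = 2.0000: term = 37.720637
  t = 3.0000: term = 1003.039995
Convexity = (1/P) * sum = 1053.988002 / 106.782686 = 9.870402


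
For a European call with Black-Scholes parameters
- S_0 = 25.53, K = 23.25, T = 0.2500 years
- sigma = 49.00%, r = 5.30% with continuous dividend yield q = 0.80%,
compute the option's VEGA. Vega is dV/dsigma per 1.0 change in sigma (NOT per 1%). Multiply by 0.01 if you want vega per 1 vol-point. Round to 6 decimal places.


Answer: Vega = 4.368327

Derivation:
d1 = 0.5502514254; d2 = 0.3052514254
phi(d1) = 0.3428964238; exp(-qT) = 0.9980019987; exp(-rT) = 0.9868373948
Vega = S * exp(-qT) * phi(d1) * sqrt(T) = 25.5300 * 0.9980019987 * 0.3428964238 * 0.5000000000 = 4.368327


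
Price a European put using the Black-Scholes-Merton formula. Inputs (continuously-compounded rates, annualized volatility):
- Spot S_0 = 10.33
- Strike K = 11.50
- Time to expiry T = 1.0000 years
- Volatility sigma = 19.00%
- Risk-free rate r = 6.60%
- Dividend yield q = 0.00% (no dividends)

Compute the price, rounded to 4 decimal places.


d1 = (ln(S/K) + (r - q + 0.5*sigma^2) * T) / (sigma * sqrt(T)) = -0.12234080
d2 = d1 - sigma * sqrt(T) = -0.31234080
exp(-rT) = 0.93613086; exp(-qT) = 1.00000000
P = K * exp(-rT) * N(-d2) - S_0 * exp(-qT) * N(-d1)
N(-d1) = 0.54868544; N(-d2) = 0.62260923
P = 11.5000 * 0.93613086 * 0.62260923 - 10.3300 * 1.00000000 * 0.54868544 = 1.0348

Answer: Price = 1.0348


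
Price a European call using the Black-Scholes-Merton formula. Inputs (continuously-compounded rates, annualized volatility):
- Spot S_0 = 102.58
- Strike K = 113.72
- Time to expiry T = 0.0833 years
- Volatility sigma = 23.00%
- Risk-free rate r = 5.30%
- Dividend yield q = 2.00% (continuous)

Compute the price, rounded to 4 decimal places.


Answer: Price = 0.2039

Derivation:
d1 = (ln(S/K) + (r - q + 0.5*sigma^2) * T) / (sigma * sqrt(T)) = -1.47847487
d2 = d1 - sigma * sqrt(T) = -1.54485687
exp(-rT) = 0.99559483; exp(-qT) = 0.99833539
C = S_0 * exp(-qT) * N(d1) - K * exp(-rT) * N(d2)
N(d1) = 0.06964036; N(d2) = 0.06119044
C = 102.5800 * 0.99833539 * 0.06964036 - 113.7200 * 0.99559483 * 0.06119044 = 0.2039


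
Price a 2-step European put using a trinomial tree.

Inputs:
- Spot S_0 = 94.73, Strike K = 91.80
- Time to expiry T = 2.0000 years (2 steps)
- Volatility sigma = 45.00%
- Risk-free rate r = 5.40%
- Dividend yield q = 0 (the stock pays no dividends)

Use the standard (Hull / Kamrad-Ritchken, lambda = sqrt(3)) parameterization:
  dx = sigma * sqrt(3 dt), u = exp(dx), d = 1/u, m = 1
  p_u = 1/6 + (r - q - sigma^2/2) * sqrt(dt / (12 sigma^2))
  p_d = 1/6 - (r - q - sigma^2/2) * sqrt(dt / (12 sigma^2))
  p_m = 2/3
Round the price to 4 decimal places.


Answer: Price = V(0,0) = 13.9017

Derivation:
dt = T/N = 1.000000; dx = sigma*sqrt(3*dt) = 0.779423
u = exp(dx) = 2.180214; d = 1/u = 0.458671
p_u = 0.136356, p_m = 0.666667, p_d = 0.196978
Discount per step: exp(-r*dt) = 0.947432
Stock lattice S(k, j) with j the centered position index:
  k=0: S(0,+0) = 94.7300
  k=1: S(1,-1) = 43.4499; S(1,+0) = 94.7300; S(1,+1) = 206.5316
  k=2: S(2,-2) = 19.9292; S(2,-1) = 43.4499; S(2,+0) = 94.7300; S(2,+1) = 206.5316; S(2,+2) = 450.2831
Terminal payoffs V(N, j) = max(K - S_T, 0):
  V(2,-2) = 71.870820; V(2,-1) = 48.350129; V(2,+0) = 0.000000; V(2,+1) = 0.000000; V(2,+2) = 0.000000
Backward induction: V(k, j) = exp(-r*dt) * [p_u * V(k+1, j+1) + p_m * V(k+1, j) + p_d * V(k+1, j-1)]
  V(1,-1) = exp(-r*dt) * [p_u*0.000000 + p_m*48.350129 + p_d*71.870820] = 43.951714
  V(1,+0) = exp(-r*dt) * [p_u*0.000000 + p_m*0.000000 + p_d*48.350129] = 9.023239
  V(1,+1) = exp(-r*dt) * [p_u*0.000000 + p_m*0.000000 + p_d*0.000000] = 0.000000
  V(0,+0) = exp(-r*dt) * [p_u*0.000000 + p_m*9.023239 + p_d*43.951714] = 13.901666


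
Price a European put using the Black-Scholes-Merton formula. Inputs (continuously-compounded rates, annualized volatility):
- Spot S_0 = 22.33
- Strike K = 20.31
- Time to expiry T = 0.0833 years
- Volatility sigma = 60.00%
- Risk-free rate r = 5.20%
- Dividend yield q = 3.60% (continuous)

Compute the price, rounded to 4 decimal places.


d1 = (ln(S/K) + (r - q + 0.5*sigma^2) * T) / (sigma * sqrt(T)) = 0.64182139
d2 = d1 - sigma * sqrt(T) = 0.46865095
exp(-rT) = 0.99567777; exp(-qT) = 0.99700569
P = K * exp(-rT) * N(-d2) - S_0 * exp(-qT) * N(-d1)
N(-d1) = 0.26049458; N(-d2) = 0.31965957
P = 20.3100 * 0.99567777 * 0.31965957 - 22.3300 * 0.99700569 * 0.26049458 = 0.6648

Answer: Price = 0.6648


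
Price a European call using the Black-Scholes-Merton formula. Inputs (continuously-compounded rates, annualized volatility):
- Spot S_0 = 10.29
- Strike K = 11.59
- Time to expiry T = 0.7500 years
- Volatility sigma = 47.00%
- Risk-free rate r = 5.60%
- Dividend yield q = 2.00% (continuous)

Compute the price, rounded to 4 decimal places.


Answer: Price = 1.2682

Derivation:
d1 = (ln(S/K) + (r - q + 0.5*sigma^2) * T) / (sigma * sqrt(T)) = -0.02243708
d2 = d1 - sigma * sqrt(T) = -0.42946902
exp(-rT) = 0.95886978; exp(-qT) = 0.98511194
C = S_0 * exp(-qT) * N(d1) - K * exp(-rT) * N(d2)
N(d1) = 0.49104965; N(d2) = 0.33379097
C = 10.2900 * 0.98511194 * 0.49104965 - 11.5900 * 0.95886978 * 0.33379097 = 1.2682


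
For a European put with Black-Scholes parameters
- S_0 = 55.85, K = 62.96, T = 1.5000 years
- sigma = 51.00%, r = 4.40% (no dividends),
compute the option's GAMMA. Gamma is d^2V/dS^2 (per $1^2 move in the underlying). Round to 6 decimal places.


Answer: Gamma = 0.011147

Derivation:
d1 = 0.2261294027; d2 = -0.3984904817
phi(d1) = 0.3888717090; exp(-qT) = 1.0000000000; exp(-rT) = 0.9361308643
Gamma = exp(-qT) * phi(d1) / (S * sigma * sqrt(T)) = 1.0000000000 * 0.3888717090 / (55.8500 * 0.5100 * 1.2247448714) = 0.011147


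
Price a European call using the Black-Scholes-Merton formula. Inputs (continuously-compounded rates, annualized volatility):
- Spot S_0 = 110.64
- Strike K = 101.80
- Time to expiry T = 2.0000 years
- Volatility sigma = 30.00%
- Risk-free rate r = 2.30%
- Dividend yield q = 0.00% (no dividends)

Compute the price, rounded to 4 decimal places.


Answer: Price = 24.9594

Derivation:
d1 = (ln(S/K) + (r - q + 0.5*sigma^2) * T) / (sigma * sqrt(T)) = 0.51682808
d2 = d1 - sigma * sqrt(T) = 0.09256401
exp(-rT) = 0.95504196; exp(-qT) = 1.00000000
C = S_0 * exp(-qT) * N(d1) - K * exp(-rT) * N(d2)
N(d1) = 0.69736191; N(d2) = 0.53687503
C = 110.6400 * 1.00000000 * 0.69736191 - 101.8000 * 0.95504196 * 0.53687503 = 24.9594


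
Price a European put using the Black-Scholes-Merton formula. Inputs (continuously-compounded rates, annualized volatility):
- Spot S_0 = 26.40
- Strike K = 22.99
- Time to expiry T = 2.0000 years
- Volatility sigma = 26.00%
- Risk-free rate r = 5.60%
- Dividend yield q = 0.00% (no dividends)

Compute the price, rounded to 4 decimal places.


Answer: Price = 1.2523

Derivation:
d1 = (ln(S/K) + (r - q + 0.5*sigma^2) * T) / (sigma * sqrt(T)) = 0.86458673
d2 = d1 - sigma * sqrt(T) = 0.49689120
exp(-rT) = 0.89404426; exp(-qT) = 1.00000000
P = K * exp(-rT) * N(-d2) - S_0 * exp(-qT) * N(-d1)
N(-d1) = 0.19363283; N(-d2) = 0.30963289
P = 22.9900 * 0.89404426 * 0.30963289 - 26.4000 * 1.00000000 * 0.19363283 = 1.2523


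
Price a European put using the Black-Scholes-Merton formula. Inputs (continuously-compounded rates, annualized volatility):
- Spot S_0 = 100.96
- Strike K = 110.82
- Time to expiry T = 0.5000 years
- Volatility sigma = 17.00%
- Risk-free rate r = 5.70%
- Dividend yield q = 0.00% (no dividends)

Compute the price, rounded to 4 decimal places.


d1 = (ln(S/K) + (r - q + 0.5*sigma^2) * T) / (sigma * sqrt(T)) = -0.47798642
d2 = d1 - sigma * sqrt(T) = -0.59819457
exp(-rT) = 0.97190229; exp(-qT) = 1.00000000
P = K * exp(-rT) * N(-d2) - S_0 * exp(-qT) * N(-d1)
N(-d1) = 0.68367006; N(-d2) = 0.72514494
P = 110.8200 * 0.97190229 * 0.72514494 - 100.9600 * 1.00000000 * 0.68367006 = 9.0793

Answer: Price = 9.0793


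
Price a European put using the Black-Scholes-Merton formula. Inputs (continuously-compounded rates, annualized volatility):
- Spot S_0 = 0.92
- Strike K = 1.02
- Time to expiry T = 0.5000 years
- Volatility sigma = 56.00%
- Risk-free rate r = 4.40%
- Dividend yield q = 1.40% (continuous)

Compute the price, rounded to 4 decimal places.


d1 = (ln(S/K) + (r - q + 0.5*sigma^2) * T) / (sigma * sqrt(T)) = -0.02470893
d2 = d1 - sigma * sqrt(T) = -0.42068873
exp(-rT) = 0.97824024; exp(-qT) = 0.99302444
P = K * exp(-rT) * N(-d2) - S_0 * exp(-qT) * N(-d1)
N(-d1) = 0.50985643; N(-d2) = 0.66300880
P = 1.0200 * 0.97824024 * 0.66300880 - 0.9200 * 0.99302444 * 0.50985643 = 0.1958

Answer: Price = 0.1958


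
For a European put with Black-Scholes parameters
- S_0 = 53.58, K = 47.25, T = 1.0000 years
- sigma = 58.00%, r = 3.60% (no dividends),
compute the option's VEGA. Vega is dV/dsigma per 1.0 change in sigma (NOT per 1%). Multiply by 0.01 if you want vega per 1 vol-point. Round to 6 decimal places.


Answer: Vega = 18.182358

Derivation:
d1 = 0.5688331210; d2 = -0.0111668790
phi(d1) = 0.3393497159; exp(-qT) = 1.0000000000; exp(-rT) = 0.9646402935
Vega = S * exp(-qT) * phi(d1) * sqrt(T) = 53.5800 * 1.0000000000 * 0.3393497159 * 1.0000000000 = 18.182358


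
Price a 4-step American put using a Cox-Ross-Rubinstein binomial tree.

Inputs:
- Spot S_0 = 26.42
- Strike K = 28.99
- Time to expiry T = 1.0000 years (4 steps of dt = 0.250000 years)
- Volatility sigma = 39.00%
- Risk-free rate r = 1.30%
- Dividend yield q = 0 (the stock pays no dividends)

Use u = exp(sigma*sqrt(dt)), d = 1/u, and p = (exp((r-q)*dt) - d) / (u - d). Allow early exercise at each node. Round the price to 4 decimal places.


Answer: Price = V(0,0) = 5.6167

Derivation:
dt = T/N = 0.250000
u = exp(sigma*sqrt(dt)) = 1.215311; d = 1/u = 0.822835
p = (exp((r-q)*dt) - d) / (u - d) = 0.459698
Discount per step: exp(-r*dt) = 0.996755
Stock lattice S(k, i) with i counting down-moves:
  k=0: S(0,0) = 26.4200
  k=1: S(1,0) = 32.1085; S(1,1) = 21.7393
  k=2: S(2,0) = 39.0218; S(2,1) = 26.4200; S(2,2) = 17.8878
  k=3: S(3,0) = 47.4237; S(3,1) = 32.1085; S(3,2) = 21.7393; S(3,3) = 14.7187
  k=4: S(4,0) = 57.6345; S(4,1) = 39.0218; S(4,2) = 26.4200; S(4,3) = 17.8878; S(4,4) = 12.1111
Terminal payoffs V(N, i) = max(K - S_T, 0):
  V(4,0) = 0.000000; V(4,1) = 0.000000; V(4,2) = 2.570000; V(4,3) = 11.102157; V(4,4) = 16.878913
Backward induction: V(k, i) = exp(-r*dt) * [p * V(k+1, i) + (1-p) * V(k+1, i+1)]; then take max(V_cont, immediate exercise) for American.
  V(3,0) = exp(-r*dt) * [p*0.000000 + (1-p)*0.000000] = 0.000000; exercise = 0.000000; V(3,0) = max -> 0.000000
  V(3,1) = exp(-r*dt) * [p*0.000000 + (1-p)*2.570000] = 1.384070; exercise = 0.000000; V(3,1) = max -> 1.384070
  V(3,2) = exp(-r*dt) * [p*2.570000 + (1-p)*11.102157] = 7.156644; exercise = 7.250708; V(3,2) = max -> 7.250708
  V(3,3) = exp(-r*dt) * [p*11.102157 + (1-p)*16.878913] = 14.177199; exercise = 14.271263; V(3,3) = max -> 14.271263
  V(2,0) = exp(-r*dt) * [p*0.000000 + (1-p)*1.384070] = 0.745389; exercise = 0.000000; V(2,0) = max -> 0.745389
  V(2,1) = exp(-r*dt) * [p*1.384070 + (1-p)*7.250708] = 4.539050; exercise = 2.570000; V(2,1) = max -> 4.539050
  V(2,2) = exp(-r*dt) * [p*7.250708 + (1-p)*14.271263] = 11.008093; exercise = 11.102157; V(2,2) = max -> 11.102157
  V(1,0) = exp(-r*dt) * [p*0.745389 + (1-p)*4.539050] = 2.786042; exercise = 0.000000; V(1,0) = max -> 2.786042
  V(1,1) = exp(-r*dt) * [p*4.539050 + (1-p)*11.102157] = 8.058875; exercise = 7.250708; V(1,1) = max -> 8.058875
  V(0,0) = exp(-r*dt) * [p*2.786042 + (1-p)*8.058875] = 5.616680; exercise = 2.570000; V(0,0) = max -> 5.616680


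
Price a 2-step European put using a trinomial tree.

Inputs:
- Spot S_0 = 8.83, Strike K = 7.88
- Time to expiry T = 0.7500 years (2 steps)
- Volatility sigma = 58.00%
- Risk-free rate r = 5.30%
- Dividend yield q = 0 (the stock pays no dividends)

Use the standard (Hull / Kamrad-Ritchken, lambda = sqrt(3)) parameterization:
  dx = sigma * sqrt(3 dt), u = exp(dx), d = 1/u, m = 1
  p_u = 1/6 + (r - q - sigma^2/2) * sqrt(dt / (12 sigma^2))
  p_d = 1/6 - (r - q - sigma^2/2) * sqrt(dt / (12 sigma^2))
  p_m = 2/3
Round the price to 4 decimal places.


Answer: Price = V(0,0) = 1.0107

Derivation:
dt = T/N = 0.375000; dx = sigma*sqrt(3*dt) = 0.615183
u = exp(dx) = 1.849995; d = 1/u = 0.540542
p_u = 0.131555, p_m = 0.666667, p_d = 0.201778
Discount per step: exp(-r*dt) = 0.980321
Stock lattice S(k, j) with j the centered position index:
  k=0: S(0,+0) = 8.8300
  k=1: S(1,-1) = 4.7730; S(1,+0) = 8.8300; S(1,+1) = 16.3355
  k=2: S(2,-2) = 2.5800; S(2,-1) = 4.7730; S(2,+0) = 8.8300; S(2,+1) = 16.3355; S(2,+2) = 30.2205
Terminal payoffs V(N, j) = max(K - S_T, 0):
  V(2,-2) = 5.300000; V(2,-1) = 3.107014; V(2,+0) = 0.000000; V(2,+1) = 0.000000; V(2,+2) = 0.000000
Backward induction: V(k, j) = exp(-r*dt) * [p_u * V(k+1, j+1) + p_m * V(k+1, j) + p_d * V(k+1, j-1)]
  V(1,-1) = exp(-r*dt) * [p_u*0.000000 + p_m*3.107014 + p_d*5.300000] = 3.078961
  V(1,+0) = exp(-r*dt) * [p_u*0.000000 + p_m*0.000000 + p_d*3.107014] = 0.614590
  V(1,+1) = exp(-r*dt) * [p_u*0.000000 + p_m*0.000000 + p_d*0.000000] = 0.000000
  V(0,+0) = exp(-r*dt) * [p_u*0.000000 + p_m*0.614590 + p_d*3.078961] = 1.010705


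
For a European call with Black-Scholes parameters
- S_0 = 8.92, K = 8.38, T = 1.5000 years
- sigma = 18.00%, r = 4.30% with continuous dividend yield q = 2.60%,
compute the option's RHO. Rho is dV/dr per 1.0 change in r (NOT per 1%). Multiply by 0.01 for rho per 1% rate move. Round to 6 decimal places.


d1 = 0.5091674135; d2 = 0.2887133366
phi(d1) = 0.3504405293; exp(-qT) = 0.9617507091; exp(-rT) = 0.9375361143
N(d2) = 0.6135996220
Rho = K*T*exp(-rT)*N(d2) = 8.3800 * 1.5000 * 0.9375361143 * 0.6135996220 = 7.231167

Answer: Rho = 7.231167


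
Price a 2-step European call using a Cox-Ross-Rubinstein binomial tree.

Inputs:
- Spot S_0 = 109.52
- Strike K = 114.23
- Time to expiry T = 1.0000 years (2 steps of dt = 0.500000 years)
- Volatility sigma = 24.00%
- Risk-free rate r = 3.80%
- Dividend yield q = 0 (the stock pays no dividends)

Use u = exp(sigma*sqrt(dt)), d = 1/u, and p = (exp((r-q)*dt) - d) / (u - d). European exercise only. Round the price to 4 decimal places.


dt = T/N = 0.500000
u = exp(sigma*sqrt(dt)) = 1.184956; d = 1/u = 0.843913
p = (exp((r-q)*dt) - d) / (u - d) = 0.513919
Discount per step: exp(-r*dt) = 0.981179
Stock lattice S(k, i) with i counting down-moves:
  k=0: S(0,0) = 109.5200
  k=1: S(1,0) = 129.7764; S(1,1) = 92.4254
  k=2: S(2,0) = 153.7793; S(2,1) = 109.5200; S(2,2) = 77.9990
Terminal payoffs V(N, i) = max(S_T - K, 0):
  V(2,0) = 39.549297; V(2,1) = 0.000000; V(2,2) = 0.000000
Backward induction: V(k, i) = exp(-r*dt) * [p * V(k+1, i) + (1-p) * V(k+1, i+1)].
  V(1,0) = exp(-r*dt) * [p*39.549297 + (1-p)*0.000000] = 19.942612
  V(1,1) = exp(-r*dt) * [p*0.000000 + (1-p)*0.000000] = 0.000000
  V(0,0) = exp(-r*dt) * [p*19.942612 + (1-p)*0.000000] = 10.056001

Answer: Price = V(0,0) = 10.0560


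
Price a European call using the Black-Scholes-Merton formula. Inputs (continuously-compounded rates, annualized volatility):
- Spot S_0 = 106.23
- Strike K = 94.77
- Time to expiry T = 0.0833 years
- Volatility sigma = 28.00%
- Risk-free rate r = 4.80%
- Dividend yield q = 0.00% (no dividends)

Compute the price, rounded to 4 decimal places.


d1 = (ln(S/K) + (r - q + 0.5*sigma^2) * T) / (sigma * sqrt(T)) = 1.50245142
d2 = d1 - sigma * sqrt(T) = 1.42163855
exp(-rT) = 0.99600958; exp(-qT) = 1.00000000
C = S_0 * exp(-qT) * N(d1) - K * exp(-rT) * N(d2)
N(d1) = 0.93350972; N(d2) = 0.92243440
C = 106.2300 * 1.00000000 * 0.93350972 - 94.7700 * 0.99600958 * 0.92243440 = 12.0965

Answer: Price = 12.0965


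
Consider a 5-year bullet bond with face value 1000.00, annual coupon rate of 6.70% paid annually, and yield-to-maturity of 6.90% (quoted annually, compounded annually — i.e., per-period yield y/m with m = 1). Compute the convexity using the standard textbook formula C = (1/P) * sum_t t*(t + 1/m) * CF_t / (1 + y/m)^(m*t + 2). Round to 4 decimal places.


Coupon per period c = face * coupon_rate / m = 67.000000
Periods per year m = 1; per-period yield y/m = 0.069000
Number of cashflows N = 5
Cashflows (t years, CF_t, discount factor 1/(1+y/m)^(m*t), PV):
  t = 1.0000: CF_t = 67.000000, DF = 0.935454, PV = 62.675398
  t = 2.0000: CF_t = 67.000000, DF = 0.875074, PV = 58.629932
  t = 3.0000: CF_t = 67.000000, DF = 0.818591, PV = 54.845587
  t = 4.0000: CF_t = 67.000000, DF = 0.765754, PV = 51.305507
  t = 5.0000: CF_t = 1067.000000, DF = 0.716327, PV = 764.321178
Price P = sum_t PV_t = 991.777602
Convexity numerator sum_t t*(t + 1/m) * CF_t / (1+y/m)^(m*t + 2):
  t = 1.0000: term = 109.691174
  t = 2.0000: term = 307.833041
  t = 3.0000: term = 575.927111
  t = 4.0000: term = 897.921906
  t = 5.0000: term = 20065.118905
Convexity = (1/P) * sum = 21956.492136 / 991.777602 = 22.138524

Answer: Convexity = 22.1385


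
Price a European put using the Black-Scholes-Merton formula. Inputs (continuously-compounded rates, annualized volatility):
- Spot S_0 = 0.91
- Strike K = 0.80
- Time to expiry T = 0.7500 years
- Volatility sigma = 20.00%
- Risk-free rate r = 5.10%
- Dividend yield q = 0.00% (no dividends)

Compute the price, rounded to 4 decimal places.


d1 = (ln(S/K) + (r - q + 0.5*sigma^2) * T) / (sigma * sqrt(T)) = 1.05125595
d2 = d1 - sigma * sqrt(T) = 0.87805087
exp(-rT) = 0.96247229; exp(-qT) = 1.00000000
P = K * exp(-rT) * N(-d2) - S_0 * exp(-qT) * N(-d1)
N(-d1) = 0.14657053; N(-d2) = 0.18995806
P = 0.8000 * 0.96247229 * 0.18995806 - 0.9100 * 1.00000000 * 0.14657053 = 0.0129

Answer: Price = 0.0129


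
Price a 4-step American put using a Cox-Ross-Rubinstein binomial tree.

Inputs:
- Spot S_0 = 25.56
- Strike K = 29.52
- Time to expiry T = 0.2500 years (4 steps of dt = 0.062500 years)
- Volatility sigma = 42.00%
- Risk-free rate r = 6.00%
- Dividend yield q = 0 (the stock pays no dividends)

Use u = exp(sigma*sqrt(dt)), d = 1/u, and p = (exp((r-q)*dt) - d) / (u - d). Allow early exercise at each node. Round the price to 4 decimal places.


dt = T/N = 0.062500
u = exp(sigma*sqrt(dt)) = 1.110711; d = 1/u = 0.900325
p = (exp((r-q)*dt) - d) / (u - d) = 0.491632
Discount per step: exp(-r*dt) = 0.996257
Stock lattice S(k, i) with i counting down-moves:
  k=0: S(0,0) = 25.5600
  k=1: S(1,0) = 28.3898; S(1,1) = 23.0123
  k=2: S(2,0) = 31.5328; S(2,1) = 25.5600; S(2,2) = 20.7185
  k=3: S(3,0) = 35.0238; S(3,1) = 28.3898; S(3,2) = 23.0123; S(3,3) = 18.6534
  k=4: S(4,0) = 38.9013; S(4,1) = 31.5328; S(4,2) = 25.5600; S(4,3) = 20.7185; S(4,4) = 16.7941
Terminal payoffs V(N, i) = max(K - S_T, 0):
  V(4,0) = 0.000000; V(4,1) = 0.000000; V(4,2) = 3.960000; V(4,3) = 8.801467; V(4,4) = 12.725883
Backward induction: V(k, i) = exp(-r*dt) * [p * V(k+1, i) + (1-p) * V(k+1, i+1)]; then take max(V_cont, immediate exercise) for American.
  V(3,0) = exp(-r*dt) * [p*0.000000 + (1-p)*0.000000] = 0.000000; exercise = 0.000000; V(3,0) = max -> 0.000000
  V(3,1) = exp(-r*dt) * [p*0.000000 + (1-p)*3.960000] = 2.005602; exercise = 1.130237; V(3,1) = max -> 2.005602
  V(3,2) = exp(-r*dt) * [p*3.960000 + (1-p)*8.801467] = 6.397213; exercise = 6.507705; V(3,2) = max -> 6.507705
  V(3,3) = exp(-r*dt) * [p*8.801467 + (1-p)*12.725883] = 10.756104; exercise = 10.866596; V(3,3) = max -> 10.866596
  V(2,0) = exp(-r*dt) * [p*0.000000 + (1-p)*2.005602] = 1.015768; exercise = 0.000000; V(2,0) = max -> 1.015768
  V(2,1) = exp(-r*dt) * [p*2.005602 + (1-p)*6.507705] = 4.278254; exercise = 3.960000; V(2,1) = max -> 4.278254
  V(2,2) = exp(-r*dt) * [p*6.507705 + (1-p)*10.866596] = 8.690974; exercise = 8.801467; V(2,2) = max -> 8.801467
  V(1,0) = exp(-r*dt) * [p*1.015768 + (1-p)*4.278254] = 2.664302; exercise = 1.130237; V(1,0) = max -> 2.664302
  V(1,1) = exp(-r*dt) * [p*4.278254 + (1-p)*8.801467] = 6.553091; exercise = 6.507705; V(1,1) = max -> 6.553091
  V(0,0) = exp(-r*dt) * [p*2.664302 + (1-p)*6.553091] = 4.623866; exercise = 3.960000; V(0,0) = max -> 4.623866

Answer: Price = V(0,0) = 4.6239
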